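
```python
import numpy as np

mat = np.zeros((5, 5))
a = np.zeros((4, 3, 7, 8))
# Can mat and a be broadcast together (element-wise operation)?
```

No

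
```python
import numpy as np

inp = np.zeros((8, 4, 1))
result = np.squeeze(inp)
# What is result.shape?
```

(8, 4)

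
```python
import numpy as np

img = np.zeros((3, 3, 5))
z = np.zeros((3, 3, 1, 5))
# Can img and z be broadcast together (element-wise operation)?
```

Yes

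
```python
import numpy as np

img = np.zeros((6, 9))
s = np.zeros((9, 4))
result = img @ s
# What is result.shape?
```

(6, 4)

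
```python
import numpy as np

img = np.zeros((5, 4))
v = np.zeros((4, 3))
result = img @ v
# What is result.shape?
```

(5, 3)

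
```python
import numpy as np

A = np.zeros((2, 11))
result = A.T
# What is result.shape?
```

(11, 2)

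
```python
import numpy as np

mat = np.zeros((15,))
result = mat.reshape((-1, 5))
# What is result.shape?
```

(3, 5)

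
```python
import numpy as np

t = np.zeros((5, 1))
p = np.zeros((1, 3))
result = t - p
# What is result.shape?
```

(5, 3)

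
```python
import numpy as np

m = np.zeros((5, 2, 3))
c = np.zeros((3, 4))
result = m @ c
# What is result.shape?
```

(5, 2, 4)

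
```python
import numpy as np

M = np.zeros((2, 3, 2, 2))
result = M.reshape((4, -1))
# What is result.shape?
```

(4, 6)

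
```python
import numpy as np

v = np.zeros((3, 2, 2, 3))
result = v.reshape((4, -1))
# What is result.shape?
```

(4, 9)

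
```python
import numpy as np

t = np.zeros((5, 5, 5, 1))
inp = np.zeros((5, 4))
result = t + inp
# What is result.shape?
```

(5, 5, 5, 4)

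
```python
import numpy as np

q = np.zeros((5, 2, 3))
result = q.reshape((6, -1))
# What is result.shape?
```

(6, 5)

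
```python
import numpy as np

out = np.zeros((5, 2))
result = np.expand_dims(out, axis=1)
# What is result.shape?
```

(5, 1, 2)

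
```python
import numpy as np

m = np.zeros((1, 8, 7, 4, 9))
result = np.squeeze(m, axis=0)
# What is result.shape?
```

(8, 7, 4, 9)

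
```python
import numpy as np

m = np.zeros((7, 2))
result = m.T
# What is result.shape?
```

(2, 7)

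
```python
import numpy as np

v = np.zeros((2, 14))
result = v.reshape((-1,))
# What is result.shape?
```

(28,)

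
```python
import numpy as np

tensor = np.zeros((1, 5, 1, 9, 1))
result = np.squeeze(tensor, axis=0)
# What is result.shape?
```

(5, 1, 9, 1)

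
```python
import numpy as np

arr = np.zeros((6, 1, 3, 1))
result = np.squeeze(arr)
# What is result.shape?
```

(6, 3)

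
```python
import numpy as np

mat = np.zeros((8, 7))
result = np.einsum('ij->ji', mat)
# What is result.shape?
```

(7, 8)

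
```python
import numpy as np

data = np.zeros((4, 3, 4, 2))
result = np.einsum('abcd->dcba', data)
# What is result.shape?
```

(2, 4, 3, 4)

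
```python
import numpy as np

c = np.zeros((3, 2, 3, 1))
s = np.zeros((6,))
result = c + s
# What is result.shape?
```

(3, 2, 3, 6)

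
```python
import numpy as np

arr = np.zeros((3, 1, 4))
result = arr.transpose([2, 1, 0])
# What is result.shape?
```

(4, 1, 3)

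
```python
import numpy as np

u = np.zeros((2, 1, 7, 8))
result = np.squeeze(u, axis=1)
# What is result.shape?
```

(2, 7, 8)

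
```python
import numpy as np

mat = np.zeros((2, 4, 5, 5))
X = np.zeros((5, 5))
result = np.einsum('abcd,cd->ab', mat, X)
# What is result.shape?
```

(2, 4)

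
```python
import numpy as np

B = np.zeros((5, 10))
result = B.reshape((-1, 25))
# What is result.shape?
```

(2, 25)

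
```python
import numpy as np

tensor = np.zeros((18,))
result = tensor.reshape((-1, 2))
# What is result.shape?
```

(9, 2)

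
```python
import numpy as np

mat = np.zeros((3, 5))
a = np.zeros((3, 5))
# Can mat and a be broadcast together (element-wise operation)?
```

Yes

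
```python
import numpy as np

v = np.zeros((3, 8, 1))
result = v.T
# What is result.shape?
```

(1, 8, 3)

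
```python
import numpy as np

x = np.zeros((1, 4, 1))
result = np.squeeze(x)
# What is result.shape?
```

(4,)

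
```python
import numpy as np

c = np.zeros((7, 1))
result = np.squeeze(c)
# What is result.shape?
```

(7,)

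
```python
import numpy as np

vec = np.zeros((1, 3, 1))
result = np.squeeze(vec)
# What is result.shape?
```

(3,)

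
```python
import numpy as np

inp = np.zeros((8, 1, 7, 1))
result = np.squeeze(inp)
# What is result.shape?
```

(8, 7)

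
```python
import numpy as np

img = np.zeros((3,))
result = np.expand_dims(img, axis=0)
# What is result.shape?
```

(1, 3)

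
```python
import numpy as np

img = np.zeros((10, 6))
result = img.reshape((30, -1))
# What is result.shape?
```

(30, 2)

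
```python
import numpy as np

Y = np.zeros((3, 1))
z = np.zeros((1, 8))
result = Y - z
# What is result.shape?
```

(3, 8)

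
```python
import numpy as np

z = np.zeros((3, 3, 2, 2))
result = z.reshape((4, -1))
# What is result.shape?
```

(4, 9)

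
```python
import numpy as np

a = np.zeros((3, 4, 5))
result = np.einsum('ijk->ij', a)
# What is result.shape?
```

(3, 4)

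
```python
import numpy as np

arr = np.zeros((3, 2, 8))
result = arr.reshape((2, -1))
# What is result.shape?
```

(2, 24)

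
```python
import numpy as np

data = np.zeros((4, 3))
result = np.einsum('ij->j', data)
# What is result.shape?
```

(3,)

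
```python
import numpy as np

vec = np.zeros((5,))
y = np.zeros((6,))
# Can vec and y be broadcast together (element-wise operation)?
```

No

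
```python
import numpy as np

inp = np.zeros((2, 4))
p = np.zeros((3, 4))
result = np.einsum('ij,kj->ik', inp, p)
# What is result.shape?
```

(2, 3)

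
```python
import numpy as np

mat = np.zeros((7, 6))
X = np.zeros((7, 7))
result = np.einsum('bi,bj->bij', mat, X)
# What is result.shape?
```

(7, 6, 7)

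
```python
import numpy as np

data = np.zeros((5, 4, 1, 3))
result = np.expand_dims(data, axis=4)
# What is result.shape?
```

(5, 4, 1, 3, 1)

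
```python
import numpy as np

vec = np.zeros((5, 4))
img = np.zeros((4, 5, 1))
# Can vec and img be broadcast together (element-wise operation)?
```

Yes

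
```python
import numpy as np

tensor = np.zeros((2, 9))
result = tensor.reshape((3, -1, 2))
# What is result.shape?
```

(3, 3, 2)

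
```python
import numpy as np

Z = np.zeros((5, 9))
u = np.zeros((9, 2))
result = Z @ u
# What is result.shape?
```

(5, 2)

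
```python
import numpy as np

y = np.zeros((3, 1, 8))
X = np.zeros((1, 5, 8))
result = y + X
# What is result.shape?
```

(3, 5, 8)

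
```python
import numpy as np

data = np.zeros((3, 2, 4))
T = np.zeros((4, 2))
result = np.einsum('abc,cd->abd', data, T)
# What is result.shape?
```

(3, 2, 2)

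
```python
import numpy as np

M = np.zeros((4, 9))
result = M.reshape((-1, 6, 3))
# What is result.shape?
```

(2, 6, 3)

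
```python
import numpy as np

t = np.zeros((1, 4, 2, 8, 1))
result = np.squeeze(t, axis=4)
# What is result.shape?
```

(1, 4, 2, 8)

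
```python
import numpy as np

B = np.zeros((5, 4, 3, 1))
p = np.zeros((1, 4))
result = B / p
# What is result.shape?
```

(5, 4, 3, 4)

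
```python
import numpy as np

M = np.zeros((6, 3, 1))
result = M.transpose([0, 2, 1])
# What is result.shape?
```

(6, 1, 3)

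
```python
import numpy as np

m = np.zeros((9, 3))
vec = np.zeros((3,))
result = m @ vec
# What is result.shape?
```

(9,)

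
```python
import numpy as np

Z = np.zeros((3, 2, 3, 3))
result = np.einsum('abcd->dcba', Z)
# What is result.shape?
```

(3, 3, 2, 3)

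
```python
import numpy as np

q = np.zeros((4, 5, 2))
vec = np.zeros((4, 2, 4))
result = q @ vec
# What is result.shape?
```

(4, 5, 4)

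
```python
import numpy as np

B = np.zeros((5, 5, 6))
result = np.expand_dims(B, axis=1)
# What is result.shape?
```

(5, 1, 5, 6)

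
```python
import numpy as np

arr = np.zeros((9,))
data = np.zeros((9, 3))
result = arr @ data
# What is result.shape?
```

(3,)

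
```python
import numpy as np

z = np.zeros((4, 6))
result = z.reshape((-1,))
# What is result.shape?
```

(24,)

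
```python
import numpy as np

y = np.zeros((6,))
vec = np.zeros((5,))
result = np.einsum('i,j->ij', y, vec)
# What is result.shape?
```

(6, 5)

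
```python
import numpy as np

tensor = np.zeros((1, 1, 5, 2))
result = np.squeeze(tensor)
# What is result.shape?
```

(5, 2)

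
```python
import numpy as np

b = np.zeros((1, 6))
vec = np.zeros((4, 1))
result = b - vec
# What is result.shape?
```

(4, 6)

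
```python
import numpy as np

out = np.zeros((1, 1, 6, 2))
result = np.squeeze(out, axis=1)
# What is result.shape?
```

(1, 6, 2)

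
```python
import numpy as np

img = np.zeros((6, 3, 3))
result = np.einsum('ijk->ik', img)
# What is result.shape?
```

(6, 3)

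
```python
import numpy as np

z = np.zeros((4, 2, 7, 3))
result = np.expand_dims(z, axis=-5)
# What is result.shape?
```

(1, 4, 2, 7, 3)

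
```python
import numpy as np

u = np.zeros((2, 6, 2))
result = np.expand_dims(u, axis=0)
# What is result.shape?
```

(1, 2, 6, 2)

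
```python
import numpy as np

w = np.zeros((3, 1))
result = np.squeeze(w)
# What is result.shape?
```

(3,)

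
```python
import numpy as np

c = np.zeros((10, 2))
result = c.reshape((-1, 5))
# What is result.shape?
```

(4, 5)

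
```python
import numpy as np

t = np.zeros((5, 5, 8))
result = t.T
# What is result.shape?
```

(8, 5, 5)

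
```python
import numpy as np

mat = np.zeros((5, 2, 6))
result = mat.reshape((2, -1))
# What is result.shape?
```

(2, 30)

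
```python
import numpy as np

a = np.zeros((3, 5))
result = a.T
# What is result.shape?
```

(5, 3)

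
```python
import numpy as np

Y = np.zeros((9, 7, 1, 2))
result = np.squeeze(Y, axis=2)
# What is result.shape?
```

(9, 7, 2)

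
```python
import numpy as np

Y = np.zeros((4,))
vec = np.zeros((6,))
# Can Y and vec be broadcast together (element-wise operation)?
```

No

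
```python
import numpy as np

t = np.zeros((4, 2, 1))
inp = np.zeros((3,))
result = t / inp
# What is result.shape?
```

(4, 2, 3)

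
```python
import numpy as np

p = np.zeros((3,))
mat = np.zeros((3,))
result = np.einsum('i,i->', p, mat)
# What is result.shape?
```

()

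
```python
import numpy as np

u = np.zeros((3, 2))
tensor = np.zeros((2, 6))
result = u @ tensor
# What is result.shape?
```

(3, 6)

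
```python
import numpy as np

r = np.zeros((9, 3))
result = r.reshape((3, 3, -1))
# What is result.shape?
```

(3, 3, 3)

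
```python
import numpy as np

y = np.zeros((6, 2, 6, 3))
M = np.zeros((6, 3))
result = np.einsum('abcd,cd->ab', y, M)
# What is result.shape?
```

(6, 2)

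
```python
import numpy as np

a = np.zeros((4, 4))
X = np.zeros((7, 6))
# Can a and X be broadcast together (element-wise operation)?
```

No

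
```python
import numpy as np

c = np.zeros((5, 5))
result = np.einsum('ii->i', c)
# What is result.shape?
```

(5,)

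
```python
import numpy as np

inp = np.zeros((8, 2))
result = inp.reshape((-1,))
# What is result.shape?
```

(16,)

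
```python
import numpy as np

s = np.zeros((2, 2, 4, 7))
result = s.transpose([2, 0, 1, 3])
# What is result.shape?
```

(4, 2, 2, 7)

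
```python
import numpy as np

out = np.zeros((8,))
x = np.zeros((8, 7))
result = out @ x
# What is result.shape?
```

(7,)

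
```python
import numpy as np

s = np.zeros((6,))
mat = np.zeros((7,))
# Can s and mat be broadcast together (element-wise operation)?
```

No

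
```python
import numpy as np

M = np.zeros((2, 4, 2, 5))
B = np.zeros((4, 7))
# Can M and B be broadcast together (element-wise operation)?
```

No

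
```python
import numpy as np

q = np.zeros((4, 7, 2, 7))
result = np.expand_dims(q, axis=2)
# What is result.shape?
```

(4, 7, 1, 2, 7)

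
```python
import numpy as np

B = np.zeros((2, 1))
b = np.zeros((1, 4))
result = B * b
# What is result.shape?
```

(2, 4)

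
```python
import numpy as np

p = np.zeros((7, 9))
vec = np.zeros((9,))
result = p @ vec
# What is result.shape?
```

(7,)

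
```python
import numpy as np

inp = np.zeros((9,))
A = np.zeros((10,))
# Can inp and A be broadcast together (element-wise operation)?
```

No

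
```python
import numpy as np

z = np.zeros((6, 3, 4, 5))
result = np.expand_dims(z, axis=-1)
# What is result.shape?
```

(6, 3, 4, 5, 1)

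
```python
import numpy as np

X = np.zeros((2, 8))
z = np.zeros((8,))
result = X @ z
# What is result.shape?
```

(2,)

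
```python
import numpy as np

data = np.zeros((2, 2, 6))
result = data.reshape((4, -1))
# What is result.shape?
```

(4, 6)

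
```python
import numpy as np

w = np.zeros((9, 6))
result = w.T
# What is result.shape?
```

(6, 9)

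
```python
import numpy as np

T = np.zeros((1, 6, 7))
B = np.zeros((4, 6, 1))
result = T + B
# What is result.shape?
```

(4, 6, 7)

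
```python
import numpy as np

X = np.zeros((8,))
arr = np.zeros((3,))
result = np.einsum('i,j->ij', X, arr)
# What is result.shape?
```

(8, 3)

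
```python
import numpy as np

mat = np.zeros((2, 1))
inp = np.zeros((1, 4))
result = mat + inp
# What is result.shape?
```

(2, 4)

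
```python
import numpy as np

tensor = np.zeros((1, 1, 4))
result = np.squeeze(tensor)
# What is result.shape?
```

(4,)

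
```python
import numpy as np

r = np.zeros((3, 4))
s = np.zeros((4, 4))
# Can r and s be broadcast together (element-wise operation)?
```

No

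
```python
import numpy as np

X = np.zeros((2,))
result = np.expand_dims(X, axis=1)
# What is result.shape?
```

(2, 1)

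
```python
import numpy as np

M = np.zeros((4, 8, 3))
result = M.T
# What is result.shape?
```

(3, 8, 4)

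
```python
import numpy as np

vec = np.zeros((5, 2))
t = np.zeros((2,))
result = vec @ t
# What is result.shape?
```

(5,)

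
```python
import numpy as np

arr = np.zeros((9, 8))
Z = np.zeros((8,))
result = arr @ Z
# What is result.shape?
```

(9,)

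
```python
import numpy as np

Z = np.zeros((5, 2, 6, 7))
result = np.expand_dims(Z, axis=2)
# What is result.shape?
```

(5, 2, 1, 6, 7)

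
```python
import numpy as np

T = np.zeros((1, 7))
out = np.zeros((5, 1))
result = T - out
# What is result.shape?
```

(5, 7)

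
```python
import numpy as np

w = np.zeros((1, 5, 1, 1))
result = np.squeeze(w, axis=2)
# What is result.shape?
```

(1, 5, 1)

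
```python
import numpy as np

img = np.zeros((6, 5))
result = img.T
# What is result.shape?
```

(5, 6)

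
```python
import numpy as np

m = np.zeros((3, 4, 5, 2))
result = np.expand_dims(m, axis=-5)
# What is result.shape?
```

(1, 3, 4, 5, 2)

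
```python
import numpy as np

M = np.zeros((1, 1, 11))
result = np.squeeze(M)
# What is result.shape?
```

(11,)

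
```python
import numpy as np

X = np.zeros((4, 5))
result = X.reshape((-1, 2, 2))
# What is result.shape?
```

(5, 2, 2)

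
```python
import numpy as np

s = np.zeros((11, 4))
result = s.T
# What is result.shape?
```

(4, 11)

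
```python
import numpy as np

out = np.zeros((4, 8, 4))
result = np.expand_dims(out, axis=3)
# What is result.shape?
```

(4, 8, 4, 1)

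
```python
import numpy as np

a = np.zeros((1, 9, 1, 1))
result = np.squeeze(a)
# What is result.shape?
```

(9,)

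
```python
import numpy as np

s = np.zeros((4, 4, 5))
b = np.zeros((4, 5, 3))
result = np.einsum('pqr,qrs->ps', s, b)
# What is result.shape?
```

(4, 3)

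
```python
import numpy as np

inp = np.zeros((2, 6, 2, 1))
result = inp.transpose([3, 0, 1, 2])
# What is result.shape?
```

(1, 2, 6, 2)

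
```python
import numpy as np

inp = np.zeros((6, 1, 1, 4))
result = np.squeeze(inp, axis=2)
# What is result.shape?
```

(6, 1, 4)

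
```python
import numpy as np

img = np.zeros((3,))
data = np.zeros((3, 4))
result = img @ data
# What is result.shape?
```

(4,)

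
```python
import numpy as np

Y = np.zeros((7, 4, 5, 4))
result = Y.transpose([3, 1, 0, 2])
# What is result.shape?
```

(4, 4, 7, 5)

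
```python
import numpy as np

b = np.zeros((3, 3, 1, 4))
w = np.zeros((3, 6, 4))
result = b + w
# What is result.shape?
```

(3, 3, 6, 4)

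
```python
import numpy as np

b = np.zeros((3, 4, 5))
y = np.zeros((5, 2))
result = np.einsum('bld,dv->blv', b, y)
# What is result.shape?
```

(3, 4, 2)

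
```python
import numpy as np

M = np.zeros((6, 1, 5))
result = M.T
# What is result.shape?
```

(5, 1, 6)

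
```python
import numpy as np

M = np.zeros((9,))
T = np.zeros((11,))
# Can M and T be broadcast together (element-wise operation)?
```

No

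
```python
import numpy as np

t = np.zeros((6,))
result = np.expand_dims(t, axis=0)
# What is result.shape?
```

(1, 6)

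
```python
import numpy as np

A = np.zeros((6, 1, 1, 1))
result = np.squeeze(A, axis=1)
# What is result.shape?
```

(6, 1, 1)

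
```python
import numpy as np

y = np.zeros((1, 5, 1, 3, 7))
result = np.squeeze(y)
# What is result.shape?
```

(5, 3, 7)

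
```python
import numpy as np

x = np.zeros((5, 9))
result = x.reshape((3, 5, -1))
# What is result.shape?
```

(3, 5, 3)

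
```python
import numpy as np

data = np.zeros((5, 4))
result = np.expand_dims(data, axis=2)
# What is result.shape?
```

(5, 4, 1)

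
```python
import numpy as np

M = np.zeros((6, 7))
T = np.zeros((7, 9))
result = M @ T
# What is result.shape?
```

(6, 9)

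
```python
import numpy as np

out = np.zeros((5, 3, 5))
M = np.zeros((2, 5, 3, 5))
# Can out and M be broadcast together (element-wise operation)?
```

Yes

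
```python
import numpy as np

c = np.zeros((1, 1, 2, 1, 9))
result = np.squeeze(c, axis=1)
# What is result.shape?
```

(1, 2, 1, 9)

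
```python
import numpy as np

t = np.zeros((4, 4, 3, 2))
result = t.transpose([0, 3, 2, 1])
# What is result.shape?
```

(4, 2, 3, 4)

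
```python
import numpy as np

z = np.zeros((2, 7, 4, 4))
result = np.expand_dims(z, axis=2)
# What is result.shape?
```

(2, 7, 1, 4, 4)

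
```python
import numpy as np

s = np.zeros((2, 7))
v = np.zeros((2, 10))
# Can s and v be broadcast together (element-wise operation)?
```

No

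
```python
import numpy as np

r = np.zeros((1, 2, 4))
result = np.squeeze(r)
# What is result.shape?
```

(2, 4)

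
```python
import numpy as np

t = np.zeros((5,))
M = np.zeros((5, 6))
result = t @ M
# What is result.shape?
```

(6,)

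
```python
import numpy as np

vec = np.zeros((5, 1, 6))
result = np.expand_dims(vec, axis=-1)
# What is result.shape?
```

(5, 1, 6, 1)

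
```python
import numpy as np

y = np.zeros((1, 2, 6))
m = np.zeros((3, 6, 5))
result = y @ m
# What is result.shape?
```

(3, 2, 5)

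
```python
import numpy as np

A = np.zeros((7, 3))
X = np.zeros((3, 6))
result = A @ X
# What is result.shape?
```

(7, 6)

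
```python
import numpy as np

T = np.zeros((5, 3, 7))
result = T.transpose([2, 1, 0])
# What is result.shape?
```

(7, 3, 5)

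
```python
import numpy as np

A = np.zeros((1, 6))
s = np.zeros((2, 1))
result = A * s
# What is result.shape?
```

(2, 6)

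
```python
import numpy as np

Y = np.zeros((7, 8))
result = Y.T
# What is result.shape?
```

(8, 7)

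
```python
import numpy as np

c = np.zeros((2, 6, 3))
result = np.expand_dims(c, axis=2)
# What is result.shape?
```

(2, 6, 1, 3)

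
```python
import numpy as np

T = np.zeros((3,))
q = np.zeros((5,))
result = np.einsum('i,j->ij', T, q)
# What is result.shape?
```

(3, 5)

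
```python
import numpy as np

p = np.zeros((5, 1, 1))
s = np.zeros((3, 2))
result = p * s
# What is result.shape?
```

(5, 3, 2)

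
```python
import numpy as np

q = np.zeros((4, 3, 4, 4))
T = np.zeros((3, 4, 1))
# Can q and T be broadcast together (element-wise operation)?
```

Yes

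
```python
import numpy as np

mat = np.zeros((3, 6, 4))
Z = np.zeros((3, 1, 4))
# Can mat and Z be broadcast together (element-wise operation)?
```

Yes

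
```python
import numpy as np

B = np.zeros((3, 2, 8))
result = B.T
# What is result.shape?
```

(8, 2, 3)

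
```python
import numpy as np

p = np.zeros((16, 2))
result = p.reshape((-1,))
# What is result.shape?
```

(32,)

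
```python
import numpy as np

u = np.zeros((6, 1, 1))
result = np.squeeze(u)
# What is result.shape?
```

(6,)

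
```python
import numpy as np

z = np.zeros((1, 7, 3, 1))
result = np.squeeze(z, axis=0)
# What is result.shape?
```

(7, 3, 1)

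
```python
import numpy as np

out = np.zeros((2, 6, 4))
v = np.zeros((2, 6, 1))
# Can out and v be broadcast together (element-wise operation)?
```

Yes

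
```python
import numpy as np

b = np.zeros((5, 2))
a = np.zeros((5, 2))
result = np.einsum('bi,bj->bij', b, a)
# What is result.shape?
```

(5, 2, 2)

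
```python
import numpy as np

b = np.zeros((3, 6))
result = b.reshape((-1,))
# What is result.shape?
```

(18,)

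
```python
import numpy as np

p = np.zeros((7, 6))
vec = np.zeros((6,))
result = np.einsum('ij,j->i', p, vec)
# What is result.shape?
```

(7,)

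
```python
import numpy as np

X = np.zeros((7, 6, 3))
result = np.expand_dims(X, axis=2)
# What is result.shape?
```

(7, 6, 1, 3)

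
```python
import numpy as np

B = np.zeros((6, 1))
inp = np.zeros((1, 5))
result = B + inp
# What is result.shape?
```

(6, 5)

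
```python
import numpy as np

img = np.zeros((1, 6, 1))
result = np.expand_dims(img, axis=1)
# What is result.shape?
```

(1, 1, 6, 1)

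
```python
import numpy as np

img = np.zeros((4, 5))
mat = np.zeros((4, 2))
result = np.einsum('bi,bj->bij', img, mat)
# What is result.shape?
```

(4, 5, 2)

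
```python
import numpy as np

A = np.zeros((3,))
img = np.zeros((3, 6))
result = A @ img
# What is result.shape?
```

(6,)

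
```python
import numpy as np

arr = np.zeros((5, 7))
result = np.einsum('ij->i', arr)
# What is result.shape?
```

(5,)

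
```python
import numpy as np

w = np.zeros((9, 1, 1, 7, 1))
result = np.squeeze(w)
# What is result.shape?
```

(9, 7)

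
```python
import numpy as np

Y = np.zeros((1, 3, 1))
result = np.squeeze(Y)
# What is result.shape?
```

(3,)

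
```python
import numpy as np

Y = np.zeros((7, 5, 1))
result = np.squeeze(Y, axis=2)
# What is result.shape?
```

(7, 5)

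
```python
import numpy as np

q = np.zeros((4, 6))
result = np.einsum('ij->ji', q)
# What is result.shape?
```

(6, 4)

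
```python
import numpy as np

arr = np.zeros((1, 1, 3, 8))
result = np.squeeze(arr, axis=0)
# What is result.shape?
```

(1, 3, 8)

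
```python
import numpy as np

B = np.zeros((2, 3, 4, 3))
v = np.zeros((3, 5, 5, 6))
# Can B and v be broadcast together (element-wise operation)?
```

No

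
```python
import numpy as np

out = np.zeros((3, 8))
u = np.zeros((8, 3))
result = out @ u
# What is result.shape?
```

(3, 3)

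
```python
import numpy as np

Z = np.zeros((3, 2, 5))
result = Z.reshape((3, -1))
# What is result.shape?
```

(3, 10)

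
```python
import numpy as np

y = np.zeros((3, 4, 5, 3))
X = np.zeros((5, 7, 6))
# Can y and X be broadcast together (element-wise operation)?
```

No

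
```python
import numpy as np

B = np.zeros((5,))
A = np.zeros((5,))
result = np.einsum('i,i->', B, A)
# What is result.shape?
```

()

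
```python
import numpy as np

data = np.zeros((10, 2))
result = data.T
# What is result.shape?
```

(2, 10)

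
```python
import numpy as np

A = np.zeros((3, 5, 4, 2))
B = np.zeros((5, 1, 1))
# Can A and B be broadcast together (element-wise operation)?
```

Yes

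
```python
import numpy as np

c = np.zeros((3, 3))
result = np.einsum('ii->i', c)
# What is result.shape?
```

(3,)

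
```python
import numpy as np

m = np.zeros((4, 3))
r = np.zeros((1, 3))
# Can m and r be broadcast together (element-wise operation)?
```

Yes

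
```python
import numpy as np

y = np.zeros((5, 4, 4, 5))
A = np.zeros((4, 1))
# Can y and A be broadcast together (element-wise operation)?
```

Yes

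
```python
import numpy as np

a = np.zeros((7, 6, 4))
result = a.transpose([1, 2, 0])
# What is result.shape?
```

(6, 4, 7)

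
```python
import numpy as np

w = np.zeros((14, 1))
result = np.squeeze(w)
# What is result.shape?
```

(14,)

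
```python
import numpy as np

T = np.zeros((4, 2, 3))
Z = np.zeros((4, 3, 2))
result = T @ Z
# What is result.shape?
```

(4, 2, 2)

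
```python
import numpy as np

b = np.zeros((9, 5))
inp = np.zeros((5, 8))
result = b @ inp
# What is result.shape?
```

(9, 8)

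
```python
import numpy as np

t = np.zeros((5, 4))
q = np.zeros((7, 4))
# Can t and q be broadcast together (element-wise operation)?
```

No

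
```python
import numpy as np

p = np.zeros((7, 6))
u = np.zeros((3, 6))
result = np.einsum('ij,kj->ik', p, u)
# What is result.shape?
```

(7, 3)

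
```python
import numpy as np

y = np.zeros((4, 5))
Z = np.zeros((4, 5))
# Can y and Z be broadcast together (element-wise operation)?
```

Yes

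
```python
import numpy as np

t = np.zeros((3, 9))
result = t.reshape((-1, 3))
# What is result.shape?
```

(9, 3)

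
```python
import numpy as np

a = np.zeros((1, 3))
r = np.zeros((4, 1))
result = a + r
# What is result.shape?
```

(4, 3)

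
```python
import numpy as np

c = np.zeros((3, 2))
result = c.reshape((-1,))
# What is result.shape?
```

(6,)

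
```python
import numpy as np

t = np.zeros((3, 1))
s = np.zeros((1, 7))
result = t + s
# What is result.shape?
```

(3, 7)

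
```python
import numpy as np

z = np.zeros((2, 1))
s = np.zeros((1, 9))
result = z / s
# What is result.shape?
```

(2, 9)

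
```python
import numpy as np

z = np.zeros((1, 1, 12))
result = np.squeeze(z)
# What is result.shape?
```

(12,)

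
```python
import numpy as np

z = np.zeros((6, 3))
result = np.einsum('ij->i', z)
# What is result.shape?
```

(6,)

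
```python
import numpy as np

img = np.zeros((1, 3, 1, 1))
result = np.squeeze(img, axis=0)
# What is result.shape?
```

(3, 1, 1)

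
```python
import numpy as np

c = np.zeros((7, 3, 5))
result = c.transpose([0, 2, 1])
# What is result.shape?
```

(7, 5, 3)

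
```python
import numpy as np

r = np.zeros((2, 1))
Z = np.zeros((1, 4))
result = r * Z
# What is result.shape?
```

(2, 4)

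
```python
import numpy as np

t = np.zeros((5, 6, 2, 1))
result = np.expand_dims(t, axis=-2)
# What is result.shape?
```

(5, 6, 2, 1, 1)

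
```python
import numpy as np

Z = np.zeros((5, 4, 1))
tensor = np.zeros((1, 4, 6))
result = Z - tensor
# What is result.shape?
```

(5, 4, 6)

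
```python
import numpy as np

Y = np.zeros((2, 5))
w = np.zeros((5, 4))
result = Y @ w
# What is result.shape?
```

(2, 4)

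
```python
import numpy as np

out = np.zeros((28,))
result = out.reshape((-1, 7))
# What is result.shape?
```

(4, 7)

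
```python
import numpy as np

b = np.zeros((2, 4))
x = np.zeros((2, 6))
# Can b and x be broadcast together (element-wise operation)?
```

No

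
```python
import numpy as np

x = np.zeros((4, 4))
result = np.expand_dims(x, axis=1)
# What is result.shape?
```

(4, 1, 4)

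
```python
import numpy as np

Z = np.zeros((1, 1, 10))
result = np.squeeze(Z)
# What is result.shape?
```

(10,)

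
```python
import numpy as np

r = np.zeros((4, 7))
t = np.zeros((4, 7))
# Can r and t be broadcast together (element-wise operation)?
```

Yes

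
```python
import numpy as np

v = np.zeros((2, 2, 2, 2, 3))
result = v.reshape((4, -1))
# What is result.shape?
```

(4, 12)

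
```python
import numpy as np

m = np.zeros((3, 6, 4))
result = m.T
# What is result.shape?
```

(4, 6, 3)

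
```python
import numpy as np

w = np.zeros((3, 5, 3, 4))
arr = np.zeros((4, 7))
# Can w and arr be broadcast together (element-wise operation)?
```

No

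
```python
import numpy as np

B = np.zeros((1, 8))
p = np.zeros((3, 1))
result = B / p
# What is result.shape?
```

(3, 8)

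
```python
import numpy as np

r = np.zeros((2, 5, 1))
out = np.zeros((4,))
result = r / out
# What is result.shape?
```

(2, 5, 4)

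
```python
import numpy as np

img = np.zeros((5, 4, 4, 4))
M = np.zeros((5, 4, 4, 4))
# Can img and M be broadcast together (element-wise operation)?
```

Yes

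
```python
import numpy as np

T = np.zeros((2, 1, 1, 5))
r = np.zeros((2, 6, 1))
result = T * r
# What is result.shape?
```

(2, 2, 6, 5)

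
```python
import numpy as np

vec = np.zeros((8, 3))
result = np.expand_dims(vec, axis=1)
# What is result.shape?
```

(8, 1, 3)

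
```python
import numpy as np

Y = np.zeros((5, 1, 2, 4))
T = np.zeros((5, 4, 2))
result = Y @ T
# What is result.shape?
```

(5, 5, 2, 2)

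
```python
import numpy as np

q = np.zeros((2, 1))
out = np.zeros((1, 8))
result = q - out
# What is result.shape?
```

(2, 8)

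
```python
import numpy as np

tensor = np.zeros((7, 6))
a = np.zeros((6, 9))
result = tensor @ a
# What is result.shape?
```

(7, 9)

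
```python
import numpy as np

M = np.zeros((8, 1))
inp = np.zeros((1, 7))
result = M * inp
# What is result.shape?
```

(8, 7)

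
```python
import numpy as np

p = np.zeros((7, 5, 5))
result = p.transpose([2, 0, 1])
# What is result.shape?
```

(5, 7, 5)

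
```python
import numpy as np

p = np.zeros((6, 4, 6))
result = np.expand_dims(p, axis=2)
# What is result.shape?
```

(6, 4, 1, 6)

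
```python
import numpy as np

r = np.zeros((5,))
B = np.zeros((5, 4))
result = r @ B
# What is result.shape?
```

(4,)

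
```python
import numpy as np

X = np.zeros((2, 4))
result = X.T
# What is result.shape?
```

(4, 2)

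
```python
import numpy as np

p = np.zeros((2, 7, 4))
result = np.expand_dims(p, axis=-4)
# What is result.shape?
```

(1, 2, 7, 4)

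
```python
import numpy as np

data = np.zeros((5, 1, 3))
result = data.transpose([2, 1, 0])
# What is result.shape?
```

(3, 1, 5)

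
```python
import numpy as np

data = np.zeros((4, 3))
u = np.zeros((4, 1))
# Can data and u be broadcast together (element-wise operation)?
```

Yes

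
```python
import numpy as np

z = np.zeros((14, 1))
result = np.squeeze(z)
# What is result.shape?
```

(14,)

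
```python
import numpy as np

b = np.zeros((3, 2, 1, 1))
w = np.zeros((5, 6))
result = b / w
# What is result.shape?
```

(3, 2, 5, 6)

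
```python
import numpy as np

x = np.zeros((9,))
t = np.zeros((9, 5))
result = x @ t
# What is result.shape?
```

(5,)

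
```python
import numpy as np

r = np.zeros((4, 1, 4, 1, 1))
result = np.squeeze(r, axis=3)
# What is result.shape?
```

(4, 1, 4, 1)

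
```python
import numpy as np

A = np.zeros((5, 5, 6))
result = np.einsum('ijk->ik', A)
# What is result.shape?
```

(5, 6)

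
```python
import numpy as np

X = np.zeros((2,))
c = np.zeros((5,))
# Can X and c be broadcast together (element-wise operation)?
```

No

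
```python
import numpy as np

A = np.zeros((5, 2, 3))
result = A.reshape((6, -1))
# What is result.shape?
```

(6, 5)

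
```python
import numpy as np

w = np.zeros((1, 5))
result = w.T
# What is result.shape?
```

(5, 1)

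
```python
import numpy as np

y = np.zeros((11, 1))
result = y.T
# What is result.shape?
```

(1, 11)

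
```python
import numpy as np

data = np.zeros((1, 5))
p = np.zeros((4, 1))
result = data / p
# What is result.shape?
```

(4, 5)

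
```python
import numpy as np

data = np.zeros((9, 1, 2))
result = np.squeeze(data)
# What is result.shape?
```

(9, 2)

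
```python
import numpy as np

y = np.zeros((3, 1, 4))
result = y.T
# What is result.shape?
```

(4, 1, 3)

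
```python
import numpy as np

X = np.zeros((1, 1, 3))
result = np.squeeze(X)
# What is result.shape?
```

(3,)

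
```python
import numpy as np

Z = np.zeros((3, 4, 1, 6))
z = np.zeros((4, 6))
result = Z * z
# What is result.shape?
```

(3, 4, 4, 6)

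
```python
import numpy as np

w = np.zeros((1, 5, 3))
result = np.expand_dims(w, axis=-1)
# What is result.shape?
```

(1, 5, 3, 1)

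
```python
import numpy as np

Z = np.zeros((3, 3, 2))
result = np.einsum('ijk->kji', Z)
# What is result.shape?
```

(2, 3, 3)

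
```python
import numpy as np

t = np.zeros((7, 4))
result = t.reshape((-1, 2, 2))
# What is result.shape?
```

(7, 2, 2)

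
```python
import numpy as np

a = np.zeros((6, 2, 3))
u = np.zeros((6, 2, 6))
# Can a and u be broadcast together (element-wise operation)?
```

No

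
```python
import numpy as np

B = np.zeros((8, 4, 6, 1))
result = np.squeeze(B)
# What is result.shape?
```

(8, 4, 6)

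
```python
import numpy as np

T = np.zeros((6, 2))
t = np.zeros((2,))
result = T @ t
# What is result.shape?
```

(6,)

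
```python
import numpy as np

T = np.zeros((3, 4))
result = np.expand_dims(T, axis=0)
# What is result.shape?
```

(1, 3, 4)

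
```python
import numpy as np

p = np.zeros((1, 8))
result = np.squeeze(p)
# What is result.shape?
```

(8,)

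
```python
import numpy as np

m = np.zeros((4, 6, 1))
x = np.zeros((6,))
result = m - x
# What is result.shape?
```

(4, 6, 6)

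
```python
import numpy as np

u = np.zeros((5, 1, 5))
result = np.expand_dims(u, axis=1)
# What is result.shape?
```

(5, 1, 1, 5)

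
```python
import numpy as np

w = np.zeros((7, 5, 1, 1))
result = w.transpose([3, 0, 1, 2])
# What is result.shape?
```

(1, 7, 5, 1)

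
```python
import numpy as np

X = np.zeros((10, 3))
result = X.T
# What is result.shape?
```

(3, 10)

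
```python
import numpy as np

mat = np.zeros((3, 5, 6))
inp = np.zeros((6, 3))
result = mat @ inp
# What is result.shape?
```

(3, 5, 3)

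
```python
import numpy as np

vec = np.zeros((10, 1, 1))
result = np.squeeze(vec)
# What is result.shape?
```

(10,)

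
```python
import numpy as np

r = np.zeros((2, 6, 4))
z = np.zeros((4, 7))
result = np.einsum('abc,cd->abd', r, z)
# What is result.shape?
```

(2, 6, 7)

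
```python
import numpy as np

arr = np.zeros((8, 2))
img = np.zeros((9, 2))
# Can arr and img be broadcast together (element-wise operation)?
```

No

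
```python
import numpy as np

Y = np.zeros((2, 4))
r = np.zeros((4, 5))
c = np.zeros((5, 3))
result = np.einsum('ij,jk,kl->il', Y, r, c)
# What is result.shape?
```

(2, 3)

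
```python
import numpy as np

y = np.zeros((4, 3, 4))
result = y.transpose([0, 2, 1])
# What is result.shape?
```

(4, 4, 3)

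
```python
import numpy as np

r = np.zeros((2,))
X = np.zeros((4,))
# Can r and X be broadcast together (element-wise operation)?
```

No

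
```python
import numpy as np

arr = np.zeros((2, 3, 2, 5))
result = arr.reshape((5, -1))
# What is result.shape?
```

(5, 12)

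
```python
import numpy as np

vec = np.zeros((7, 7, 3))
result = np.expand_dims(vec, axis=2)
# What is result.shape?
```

(7, 7, 1, 3)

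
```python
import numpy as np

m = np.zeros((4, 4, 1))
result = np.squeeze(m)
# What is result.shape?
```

(4, 4)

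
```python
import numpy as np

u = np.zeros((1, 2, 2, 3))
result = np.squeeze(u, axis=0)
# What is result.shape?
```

(2, 2, 3)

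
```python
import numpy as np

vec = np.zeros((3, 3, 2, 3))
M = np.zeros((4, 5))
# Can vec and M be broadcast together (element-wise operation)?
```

No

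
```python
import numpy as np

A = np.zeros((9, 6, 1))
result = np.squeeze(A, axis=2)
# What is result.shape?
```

(9, 6)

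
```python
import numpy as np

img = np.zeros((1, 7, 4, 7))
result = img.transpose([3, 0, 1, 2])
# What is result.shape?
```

(7, 1, 7, 4)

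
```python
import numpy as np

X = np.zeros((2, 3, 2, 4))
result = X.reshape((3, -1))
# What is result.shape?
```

(3, 16)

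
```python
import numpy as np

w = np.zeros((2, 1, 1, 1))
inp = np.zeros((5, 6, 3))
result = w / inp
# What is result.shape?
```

(2, 5, 6, 3)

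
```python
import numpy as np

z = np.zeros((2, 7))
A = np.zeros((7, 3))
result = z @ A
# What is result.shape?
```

(2, 3)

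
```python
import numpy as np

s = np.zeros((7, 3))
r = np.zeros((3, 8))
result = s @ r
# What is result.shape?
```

(7, 8)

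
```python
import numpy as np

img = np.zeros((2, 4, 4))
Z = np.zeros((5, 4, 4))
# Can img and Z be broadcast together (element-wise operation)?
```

No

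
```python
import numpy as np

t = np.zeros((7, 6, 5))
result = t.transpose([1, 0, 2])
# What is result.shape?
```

(6, 7, 5)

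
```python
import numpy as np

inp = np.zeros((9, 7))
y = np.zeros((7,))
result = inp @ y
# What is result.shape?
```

(9,)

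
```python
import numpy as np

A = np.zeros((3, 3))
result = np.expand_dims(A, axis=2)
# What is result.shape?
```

(3, 3, 1)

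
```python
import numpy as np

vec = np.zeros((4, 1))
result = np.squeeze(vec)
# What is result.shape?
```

(4,)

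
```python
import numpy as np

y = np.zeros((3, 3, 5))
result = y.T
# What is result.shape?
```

(5, 3, 3)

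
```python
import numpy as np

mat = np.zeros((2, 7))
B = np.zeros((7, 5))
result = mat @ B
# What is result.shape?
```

(2, 5)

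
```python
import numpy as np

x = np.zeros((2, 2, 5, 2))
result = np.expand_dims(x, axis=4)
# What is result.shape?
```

(2, 2, 5, 2, 1)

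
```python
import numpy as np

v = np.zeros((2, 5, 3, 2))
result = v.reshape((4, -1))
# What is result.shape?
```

(4, 15)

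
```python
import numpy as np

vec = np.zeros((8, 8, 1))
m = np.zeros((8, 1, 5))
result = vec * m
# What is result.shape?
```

(8, 8, 5)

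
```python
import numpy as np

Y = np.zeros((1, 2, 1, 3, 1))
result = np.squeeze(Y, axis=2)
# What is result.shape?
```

(1, 2, 3, 1)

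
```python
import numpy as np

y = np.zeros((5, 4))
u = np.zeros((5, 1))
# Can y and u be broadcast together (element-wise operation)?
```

Yes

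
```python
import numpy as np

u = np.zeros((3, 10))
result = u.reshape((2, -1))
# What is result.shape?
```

(2, 15)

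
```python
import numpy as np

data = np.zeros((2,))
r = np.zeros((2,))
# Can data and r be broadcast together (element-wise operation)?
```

Yes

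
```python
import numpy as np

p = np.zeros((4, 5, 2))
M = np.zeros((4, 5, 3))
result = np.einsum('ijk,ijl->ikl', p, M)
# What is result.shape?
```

(4, 2, 3)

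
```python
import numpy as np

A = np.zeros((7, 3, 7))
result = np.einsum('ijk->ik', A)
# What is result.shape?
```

(7, 7)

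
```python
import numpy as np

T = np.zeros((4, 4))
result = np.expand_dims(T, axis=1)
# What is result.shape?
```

(4, 1, 4)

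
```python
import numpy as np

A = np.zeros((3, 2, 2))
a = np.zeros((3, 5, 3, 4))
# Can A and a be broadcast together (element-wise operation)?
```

No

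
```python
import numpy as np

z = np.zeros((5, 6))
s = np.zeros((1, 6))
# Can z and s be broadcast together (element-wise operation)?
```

Yes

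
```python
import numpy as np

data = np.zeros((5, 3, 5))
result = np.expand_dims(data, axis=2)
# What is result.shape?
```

(5, 3, 1, 5)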